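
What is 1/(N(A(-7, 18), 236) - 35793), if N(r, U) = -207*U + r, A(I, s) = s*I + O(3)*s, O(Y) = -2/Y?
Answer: -1/84783 ≈ -1.1795e-5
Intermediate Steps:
A(I, s) = -2*s/3 + I*s (A(I, s) = s*I + (-2/3)*s = I*s + (-2*1/3)*s = I*s - 2*s/3 = -2*s/3 + I*s)
N(r, U) = r - 207*U
1/(N(A(-7, 18), 236) - 35793) = 1/(((1/3)*18*(-2 + 3*(-7)) - 207*236) - 35793) = 1/(((1/3)*18*(-2 - 21) - 48852) - 35793) = 1/(((1/3)*18*(-23) - 48852) - 35793) = 1/((-138 - 48852) - 35793) = 1/(-48990 - 35793) = 1/(-84783) = -1/84783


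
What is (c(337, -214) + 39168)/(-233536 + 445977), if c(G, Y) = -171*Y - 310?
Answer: 75452/212441 ≈ 0.35517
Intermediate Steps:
c(G, Y) = -310 - 171*Y
(c(337, -214) + 39168)/(-233536 + 445977) = ((-310 - 171*(-214)) + 39168)/(-233536 + 445977) = ((-310 + 36594) + 39168)/212441 = (36284 + 39168)*(1/212441) = 75452*(1/212441) = 75452/212441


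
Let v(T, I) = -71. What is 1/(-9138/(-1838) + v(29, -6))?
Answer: -919/60680 ≈ -0.015145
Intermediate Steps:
1/(-9138/(-1838) + v(29, -6)) = 1/(-9138/(-1838) - 71) = 1/(-9138*(-1/1838) - 71) = 1/(4569/919 - 71) = 1/(-60680/919) = -919/60680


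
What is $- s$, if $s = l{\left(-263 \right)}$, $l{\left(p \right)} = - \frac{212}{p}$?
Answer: $- \frac{212}{263} \approx -0.80608$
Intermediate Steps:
$s = \frac{212}{263}$ ($s = - \frac{212}{-263} = \left(-212\right) \left(- \frac{1}{263}\right) = \frac{212}{263} \approx 0.80608$)
$- s = \left(-1\right) \frac{212}{263} = - \frac{212}{263}$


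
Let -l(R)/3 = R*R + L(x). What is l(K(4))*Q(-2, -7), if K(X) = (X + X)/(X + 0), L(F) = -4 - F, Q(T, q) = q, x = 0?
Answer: 0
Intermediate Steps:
K(X) = 2 (K(X) = (2*X)/X = 2)
l(R) = 12 - 3*R² (l(R) = -3*(R*R + (-4 - 1*0)) = -3*(R² + (-4 + 0)) = -3*(R² - 4) = -3*(-4 + R²) = 12 - 3*R²)
l(K(4))*Q(-2, -7) = (12 - 3*2²)*(-7) = (12 - 3*4)*(-7) = (12 - 12)*(-7) = 0*(-7) = 0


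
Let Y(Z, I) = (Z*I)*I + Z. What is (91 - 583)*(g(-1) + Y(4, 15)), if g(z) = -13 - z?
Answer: -438864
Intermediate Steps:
Y(Z, I) = Z + Z*I**2 (Y(Z, I) = (I*Z)*I + Z = Z*I**2 + Z = Z + Z*I**2)
(91 - 583)*(g(-1) + Y(4, 15)) = (91 - 583)*((-13 - 1*(-1)) + 4*(1 + 15**2)) = -492*((-13 + 1) + 4*(1 + 225)) = -492*(-12 + 4*226) = -492*(-12 + 904) = -492*892 = -438864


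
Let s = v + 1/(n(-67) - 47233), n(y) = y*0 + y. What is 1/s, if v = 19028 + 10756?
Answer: 47300/1408783199 ≈ 3.3575e-5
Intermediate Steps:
n(y) = y (n(y) = 0 + y = y)
v = 29784
s = 1408783199/47300 (s = 29784 + 1/(-67 - 47233) = 29784 + 1/(-47300) = 29784 - 1/47300 = 1408783199/47300 ≈ 29784.)
1/s = 1/(1408783199/47300) = 47300/1408783199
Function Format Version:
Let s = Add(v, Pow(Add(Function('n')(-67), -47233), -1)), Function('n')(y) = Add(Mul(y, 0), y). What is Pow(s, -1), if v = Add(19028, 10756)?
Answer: Rational(47300, 1408783199) ≈ 3.3575e-5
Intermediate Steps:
Function('n')(y) = y (Function('n')(y) = Add(0, y) = y)
v = 29784
s = Rational(1408783199, 47300) (s = Add(29784, Pow(Add(-67, -47233), -1)) = Add(29784, Pow(-47300, -1)) = Add(29784, Rational(-1, 47300)) = Rational(1408783199, 47300) ≈ 29784.)
Pow(s, -1) = Pow(Rational(1408783199, 47300), -1) = Rational(47300, 1408783199)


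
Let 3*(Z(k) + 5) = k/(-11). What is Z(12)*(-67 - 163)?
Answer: 13570/11 ≈ 1233.6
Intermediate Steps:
Z(k) = -5 - k/33 (Z(k) = -5 + (k/(-11))/3 = -5 + (k*(-1/11))/3 = -5 + (-k/11)/3 = -5 - k/33)
Z(12)*(-67 - 163) = (-5 - 1/33*12)*(-67 - 163) = (-5 - 4/11)*(-230) = -59/11*(-230) = 13570/11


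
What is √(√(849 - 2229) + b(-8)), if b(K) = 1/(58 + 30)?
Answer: √(22 + 3872*I*√345)/44 ≈ 4.3104 + 4.3091*I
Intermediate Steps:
b(K) = 1/88
√(√(849 - 2229) + b(-8)) = √(√(849 - 2229) + 1/88) = √(√(-1380) + 1/88) = √(2*I*√345 + 1/88) = √(1/88 + 2*I*√345)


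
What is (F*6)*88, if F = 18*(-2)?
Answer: -19008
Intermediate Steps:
F = -36
(F*6)*88 = -36*6*88 = -216*88 = -19008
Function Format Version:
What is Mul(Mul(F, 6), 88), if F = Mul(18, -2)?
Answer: -19008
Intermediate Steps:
F = -36
Mul(Mul(F, 6), 88) = Mul(Mul(-36, 6), 88) = Mul(-216, 88) = -19008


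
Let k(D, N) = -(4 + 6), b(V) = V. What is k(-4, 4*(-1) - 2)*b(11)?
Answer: -110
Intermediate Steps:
k(D, N) = -10 (k(D, N) = -1*10 = -10)
k(-4, 4*(-1) - 2)*b(11) = -10*11 = -110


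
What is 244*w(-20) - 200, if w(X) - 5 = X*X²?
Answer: -1950980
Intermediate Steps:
w(X) = 5 + X³ (w(X) = 5 + X*X² = 5 + X³)
244*w(-20) - 200 = 244*(5 + (-20)³) - 200 = 244*(5 - 8000) - 200 = 244*(-7995) - 200 = -1950780 - 200 = -1950980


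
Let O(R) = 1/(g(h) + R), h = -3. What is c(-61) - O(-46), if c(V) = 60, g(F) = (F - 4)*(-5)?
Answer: 661/11 ≈ 60.091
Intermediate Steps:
g(F) = 20 - 5*F (g(F) = (-4 + F)*(-5) = 20 - 5*F)
O(R) = 1/(35 + R) (O(R) = 1/((20 - 5*(-3)) + R) = 1/((20 + 15) + R) = 1/(35 + R))
c(-61) - O(-46) = 60 - 1/(35 - 46) = 60 - 1/(-11) = 60 - 1*(-1/11) = 60 + 1/11 = 661/11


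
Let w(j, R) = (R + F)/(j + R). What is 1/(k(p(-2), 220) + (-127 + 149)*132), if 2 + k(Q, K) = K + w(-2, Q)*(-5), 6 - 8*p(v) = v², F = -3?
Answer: 7/21799 ≈ 0.00032112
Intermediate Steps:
w(j, R) = (-3 + R)/(R + j) (w(j, R) = (R - 3)/(j + R) = (-3 + R)/(R + j))
p(v) = ¾ - v²/8
k(Q, K) = -2 + K - 5*(-3 + Q)/(-2 + Q) (k(Q, K) = -2 + (K + ((-3 + Q)/(Q - 2))*(-5)) = -2 + (K + ((-3 + Q)/(-2 + Q))*(-5)) = -2 + (K - 5*(-3 + Q)/(-2 + Q)) = -2 + K - 5*(-3 + Q)/(-2 + Q))
1/(k(p(-2), 220) + (-127 + 149)*132) = 1/((15 - 5*(¾ - ⅛*(-2)²) + (-2 + 220)*(-2 + (¾ - ⅛*(-2)²)))/(-2 + (¾ - ⅛*(-2)²)) + (-127 + 149)*132) = 1/((15 - 5*(¾ - ⅛*4) + 218*(-2 + (¾ - ⅛*4)))/(-2 + (¾ - ⅛*4)) + 22*132) = 1/((15 - 5*(¾ - ½) + 218*(-2 + (¾ - ½)))/(-2 + (¾ - ½)) + 2904) = 1/((15 - 5*¼ + 218*(-2 + ¼))/(-2 + ¼) + 2904) = 1/((15 - 5/4 + 218*(-7/4))/(-7/4) + 2904) = 1/(-4*(15 - 5/4 - 763/2)/7 + 2904) = 1/(-4/7*(-1471/4) + 2904) = 1/(1471/7 + 2904) = 1/(21799/7) = 7/21799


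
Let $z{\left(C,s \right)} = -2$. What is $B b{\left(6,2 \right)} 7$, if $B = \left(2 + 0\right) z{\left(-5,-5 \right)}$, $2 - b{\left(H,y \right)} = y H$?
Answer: $280$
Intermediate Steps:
$b{\left(H,y \right)} = 2 - H y$ ($b{\left(H,y \right)} = 2 - y H = 2 - H y$)
$B = -4$ ($B = \left(2 + 0\right) \left(-2\right) = 2 \left(-2\right) = -4$)
$B b{\left(6,2 \right)} 7 = - 4 \left(2 - 6 \cdot 2\right) 7 = - 4 \left(2 - 12\right) 7 = \left(-4\right) \left(-10\right) 7 = 40 \cdot 7 = 280$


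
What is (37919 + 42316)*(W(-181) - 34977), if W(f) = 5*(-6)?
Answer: -2808786645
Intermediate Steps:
W(f) = -30
(37919 + 42316)*(W(-181) - 34977) = (37919 + 42316)*(-30 - 34977) = 80235*(-35007) = -2808786645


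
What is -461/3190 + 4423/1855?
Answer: 2650843/1183490 ≈ 2.2399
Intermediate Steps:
-461/3190 + 4423/1855 = 2650843/1183490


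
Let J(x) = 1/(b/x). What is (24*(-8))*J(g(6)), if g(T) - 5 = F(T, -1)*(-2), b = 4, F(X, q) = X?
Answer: 336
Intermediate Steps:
g(T) = 5 - 2*T (g(T) = 5 + T*(-2) = 5 - 2*T)
J(x) = x/4 (J(x) = 1/(4/x) = x/4)
(24*(-8))*J(g(6)) = (24*(-8))*((5 - 2*6)/4) = -48*(5 - 12) = -48*(-7) = -192*(-7/4) = 336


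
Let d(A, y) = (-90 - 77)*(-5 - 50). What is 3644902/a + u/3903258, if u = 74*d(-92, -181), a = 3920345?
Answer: 8445806091883/7651058992005 ≈ 1.1039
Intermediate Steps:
d(A, y) = 9185 (d(A, y) = -167*(-55) = 9185)
u = 679690 (u = 74*9185 = 679690)
3644902/a + u/3903258 = 3644902/3920345 + 679690/3903258 = 3644902*(1/3920345) + 679690*(1/3903258) = 3644902/3920345 + 339845/1951629 = 8445806091883/7651058992005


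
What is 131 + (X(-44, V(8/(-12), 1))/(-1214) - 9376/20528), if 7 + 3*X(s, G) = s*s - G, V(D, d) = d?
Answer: 303757015/2336343 ≈ 130.01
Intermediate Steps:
X(s, G) = -7/3 - G/3 + s²/3 (X(s, G) = -7/3 + (s*s - G)/3 = -7/3 + (s² - G)/3 = -7/3 + (-G/3 + s²/3) = -7/3 - G/3 + s²/3)
131 + (X(-44, V(8/(-12), 1))/(-1214) - 9376/20528) = 131 + ((-7/3 - ⅓*1 + (⅓)*(-44)²)/(-1214) - 9376/20528) = 131 + ((-7/3 - ⅓ + (⅓)*1936)*(-1/1214) - 9376*1/20528) = 131 + ((-7/3 - ⅓ + 1936/3)*(-1/1214) - 586/1283) = 131 + ((1928/3)*(-1/1214) - 586/1283) = 131 + (-964/1821 - 586/1283) = 131 - 2303918/2336343 = 303757015/2336343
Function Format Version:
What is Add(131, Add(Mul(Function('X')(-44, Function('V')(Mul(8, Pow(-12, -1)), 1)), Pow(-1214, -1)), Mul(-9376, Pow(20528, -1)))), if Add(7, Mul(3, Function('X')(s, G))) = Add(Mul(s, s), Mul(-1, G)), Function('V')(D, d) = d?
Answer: Rational(303757015, 2336343) ≈ 130.01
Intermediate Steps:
Function('X')(s, G) = Add(Rational(-7, 3), Mul(Rational(-1, 3), G), Mul(Rational(1, 3), Pow(s, 2))) (Function('X')(s, G) = Add(Rational(-7, 3), Mul(Rational(1, 3), Add(Mul(s, s), Mul(-1, G)))) = Add(Rational(-7, 3), Mul(Rational(1, 3), Add(Pow(s, 2), Mul(-1, G)))) = Add(Rational(-7, 3), Add(Mul(Rational(-1, 3), G), Mul(Rational(1, 3), Pow(s, 2)))) = Add(Rational(-7, 3), Mul(Rational(-1, 3), G), Mul(Rational(1, 3), Pow(s, 2))))
Add(131, Add(Mul(Function('X')(-44, Function('V')(Mul(8, Pow(-12, -1)), 1)), Pow(-1214, -1)), Mul(-9376, Pow(20528, -1)))) = Add(131, Add(Mul(Add(Rational(-7, 3), Mul(Rational(-1, 3), 1), Mul(Rational(1, 3), Pow(-44, 2))), Pow(-1214, -1)), Mul(-9376, Pow(20528, -1)))) = Add(131, Add(Mul(Add(Rational(-7, 3), Rational(-1, 3), Mul(Rational(1, 3), 1936)), Rational(-1, 1214)), Mul(-9376, Rational(1, 20528)))) = Add(131, Add(Mul(Add(Rational(-7, 3), Rational(-1, 3), Rational(1936, 3)), Rational(-1, 1214)), Rational(-586, 1283))) = Add(131, Add(Mul(Rational(1928, 3), Rational(-1, 1214)), Rational(-586, 1283))) = Add(131, Add(Rational(-964, 1821), Rational(-586, 1283))) = Add(131, Rational(-2303918, 2336343)) = Rational(303757015, 2336343)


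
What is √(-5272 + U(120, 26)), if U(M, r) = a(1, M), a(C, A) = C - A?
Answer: 3*I*√599 ≈ 73.423*I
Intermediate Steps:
U(M, r) = 1 - M
√(-5272 + U(120, 26)) = √(-5272 + (1 - 1*120)) = √(-5272 + (1 - 120)) = √(-5272 - 119) = √(-5391) = 3*I*√599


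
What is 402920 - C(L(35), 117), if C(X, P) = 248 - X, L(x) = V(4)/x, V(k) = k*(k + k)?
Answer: 14093552/35 ≈ 4.0267e+5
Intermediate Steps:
V(k) = 2*k² (V(k) = k*(2*k) = 2*k²)
L(x) = 32/x (L(x) = (2*4²)/x = (2*16)/x = 32/x)
402920 - C(L(35), 117) = 402920 - (248 - 32/35) = 402920 - 1*8648/35 = 402920 - 8648/35 = 14093552/35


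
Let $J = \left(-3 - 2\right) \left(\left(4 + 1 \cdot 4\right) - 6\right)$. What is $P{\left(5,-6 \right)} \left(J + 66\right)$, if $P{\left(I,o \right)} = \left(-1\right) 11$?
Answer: $-616$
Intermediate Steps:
$P{\left(I,o \right)} = -11$
$J = -10$ ($J = - 5 \left(\left(4 + 4\right) - 6\right) = - 5 \left(8 - 6\right) = \left(-5\right) 2 = -10$)
$P{\left(5,-6 \right)} \left(J + 66\right) = - 11 \left(-10 + 66\right) = \left(-11\right) 56 = -616$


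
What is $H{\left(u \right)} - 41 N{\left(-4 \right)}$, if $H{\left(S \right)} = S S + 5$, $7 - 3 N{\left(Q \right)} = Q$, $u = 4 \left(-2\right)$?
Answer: $- \frac{244}{3} \approx -81.333$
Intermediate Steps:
$u = -8$
$N{\left(Q \right)} = \frac{7}{3} - \frac{Q}{3}$
$H{\left(S \right)} = 5 + S^{2}$ ($H{\left(S \right)} = S^{2} + 5 = 5 + S^{2}$)
$H{\left(u \right)} - 41 N{\left(-4 \right)} = \left(5 + \left(-8\right)^{2}\right) - 41 \left(\frac{7}{3} - - \frac{4}{3}\right) = \left(5 + 64\right) - 41 \left(\frac{7}{3} + \frac{4}{3}\right) = 69 - \frac{451}{3} = - \frac{244}{3}$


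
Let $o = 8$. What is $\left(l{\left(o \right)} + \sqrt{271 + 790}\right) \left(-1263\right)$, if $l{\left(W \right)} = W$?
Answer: $-10104 - 1263 \sqrt{1061} \approx -51244.0$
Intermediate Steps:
$\left(l{\left(o \right)} + \sqrt{271 + 790}\right) \left(-1263\right) = \left(8 + \sqrt{271 + 790}\right) \left(-1263\right) = \left(8 + \sqrt{1061}\right) \left(-1263\right) = -10104 - 1263 \sqrt{1061}$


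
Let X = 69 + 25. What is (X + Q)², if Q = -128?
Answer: 1156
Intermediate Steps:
X = 94
(X + Q)² = (94 - 128)² = (-34)² = 1156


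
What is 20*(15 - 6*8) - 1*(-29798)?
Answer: 29138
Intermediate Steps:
20*(15 - 6*8) - 1*(-29798) = 20*(15 - 48) + 29798 = 20*(-33) + 29798 = -660 + 29798 = 29138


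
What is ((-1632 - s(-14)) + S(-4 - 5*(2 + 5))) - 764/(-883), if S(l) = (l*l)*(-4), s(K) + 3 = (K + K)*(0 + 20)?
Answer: -6315335/883 ≈ -7152.1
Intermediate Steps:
s(K) = -3 + 40*K (s(K) = -3 + (K + K)*(0 + 20) = -3 + (2*K)*20 = -3 + 40*K)
S(l) = -4*l**2 (S(l) = l**2*(-4) = -4*l**2)
((-1632 - s(-14)) + S(-4 - 5*(2 + 5))) - 764/(-883) = ((-1632 - (-3 + 40*(-14))) - 4*(-4 - 5*(2 + 5))**2) - 764/(-883) = ((-1632 - (-3 - 560)) - 4*(-4 - 5*7)**2) - 764*(-1/883) = ((-1632 - 1*(-563)) - 4*(-4 - 35)**2) + 764/883 = ((-1632 + 563) - 4*(-39)**2) + 764/883 = (-1069 - 4*1521) + 764/883 = (-1069 - 6084) + 764/883 = -7153 + 764/883 = -6315335/883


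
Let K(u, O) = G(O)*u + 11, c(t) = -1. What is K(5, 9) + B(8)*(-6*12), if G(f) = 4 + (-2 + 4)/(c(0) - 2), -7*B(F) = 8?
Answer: 2309/21 ≈ 109.95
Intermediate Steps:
B(F) = -8/7 (B(F) = -⅐*8 = -8/7)
G(f) = 10/3 (G(f) = 4 + (-2 + 4)/(-1 - 2) = 4 + 2/(-3) = 4 + 2*(-⅓) = 4 - ⅔ = 10/3)
K(u, O) = 11 + 10*u/3 (K(u, O) = 10*u/3 + 11 = 11 + 10*u/3)
K(5, 9) + B(8)*(-6*12) = (11 + (10/3)*5) - (-48)*12/7 = (11 + 50/3) - 8/7*(-72) = 83/3 + 576/7 = 2309/21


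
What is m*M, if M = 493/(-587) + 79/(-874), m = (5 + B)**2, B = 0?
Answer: -11931375/513038 ≈ -23.256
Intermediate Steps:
m = 25 (m = (5 + 0)**2 = 5**2 = 25)
M = -477255/513038 (M = 493*(-1/587) + 79*(-1/874) = -493/587 - 79/874 = -477255/513038 ≈ -0.93025)
m*M = 25*(-477255/513038) = -11931375/513038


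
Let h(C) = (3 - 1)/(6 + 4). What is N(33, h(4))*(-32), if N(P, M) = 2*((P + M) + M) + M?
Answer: -2144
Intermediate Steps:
h(C) = ⅕ (h(C) = 2/10 = 2*(⅒) = ⅕)
N(P, M) = 2*P + 5*M (N(P, M) = 2*((M + P) + M) + M = 2*(P + 2*M) + M = (2*P + 4*M) + M = 2*P + 5*M)
N(33, h(4))*(-32) = (2*33 + 5*(⅕))*(-32) = (66 + 1)*(-32) = 67*(-32) = -2144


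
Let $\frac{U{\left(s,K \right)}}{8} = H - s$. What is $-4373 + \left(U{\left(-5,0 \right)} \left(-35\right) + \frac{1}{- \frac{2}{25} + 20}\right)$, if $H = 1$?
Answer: $- \frac{3014369}{498} \approx -6053.0$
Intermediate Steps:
$U{\left(s,K \right)} = 8 - 8 s$ ($U{\left(s,K \right)} = 8 \left(1 - s\right) = 8 - 8 s$)
$-4373 + \left(U{\left(-5,0 \right)} \left(-35\right) + \frac{1}{- \frac{2}{25} + 20}\right) = -4373 + \left(\left(8 - -40\right) \left(-35\right) + \frac{1}{- \frac{2}{25} + 20}\right) = -4373 + \left(\left(8 + 40\right) \left(-35\right) + \frac{1}{\left(-2\right) \frac{1}{25} + 20}\right) = -4373 + \left(48 \left(-35\right) + \frac{1}{- \frac{2}{25} + 20}\right) = -4373 - \left(1680 - \frac{1}{\frac{498}{25}}\right) = -4373 + \left(-1680 + \frac{25}{498}\right) = -4373 - \frac{836615}{498} = - \frac{3014369}{498}$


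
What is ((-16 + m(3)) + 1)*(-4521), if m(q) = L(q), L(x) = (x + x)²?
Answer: -94941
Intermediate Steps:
L(x) = 4*x² (L(x) = (2*x)² = 4*x²)
m(q) = 4*q²
((-16 + m(3)) + 1)*(-4521) = ((-16 + 4*3²) + 1)*(-4521) = ((-16 + 4*9) + 1)*(-4521) = ((-16 + 36) + 1)*(-4521) = (20 + 1)*(-4521) = 21*(-4521) = -94941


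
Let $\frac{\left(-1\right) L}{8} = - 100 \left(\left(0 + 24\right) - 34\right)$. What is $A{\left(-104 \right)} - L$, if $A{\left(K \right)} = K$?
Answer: $7896$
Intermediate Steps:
$L = -8000$ ($L = - 8 \left(- 100 \left(\left(0 + 24\right) - 34\right)\right) = - 8 \left(- 100 \left(24 - 34\right)\right) = - 8 \left(\left(-100\right) \left(-10\right)\right) = \left(-8\right) 1000 = -8000$)
$A{\left(-104 \right)} - L = -104 - -8000 = -104 + 8000 = 7896$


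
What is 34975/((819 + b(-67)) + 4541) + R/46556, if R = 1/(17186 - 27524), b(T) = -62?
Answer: 2805554179417/424984304424 ≈ 6.6015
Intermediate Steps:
R = -1/10338 (R = 1/(-10338) = -1/10338 ≈ -9.6731e-5)
34975/((819 + b(-67)) + 4541) + R/46556 = 34975/((819 - 62) + 4541) - 1/10338/46556 = 34975/(757 + 4541) - 1/10338*1/46556 = 34975/5298 - 1/481295928 = 2805554179417/424984304424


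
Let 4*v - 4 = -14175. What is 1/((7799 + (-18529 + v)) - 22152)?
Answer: -4/145699 ≈ -2.7454e-5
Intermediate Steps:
v = -14171/4 (v = 1 + (¼)*(-14175) = 1 - 14175/4 = -14171/4 ≈ -3542.8)
1/((7799 + (-18529 + v)) - 22152) = 1/((7799 + (-18529 - 14171/4)) - 22152) = 1/((7799 - 88287/4) - 22152) = 1/(-57091/4 - 22152) = 1/(-145699/4) = -4/145699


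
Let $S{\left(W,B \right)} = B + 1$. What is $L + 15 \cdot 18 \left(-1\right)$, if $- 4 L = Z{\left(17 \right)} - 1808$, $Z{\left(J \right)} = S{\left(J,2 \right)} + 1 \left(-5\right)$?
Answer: $\frac{365}{2} \approx 182.5$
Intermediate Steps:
$S{\left(W,B \right)} = 1 + B$
$Z{\left(J \right)} = -2$ ($Z{\left(J \right)} = \left(1 + 2\right) + 1 \left(-5\right) = 3 - 5 = -2$)
$L = \frac{905}{2}$ ($L = - \frac{-2 - 1808}{4} = \left(- \frac{1}{4}\right) \left(-1810\right) = \frac{905}{2} \approx 452.5$)
$L + 15 \cdot 18 \left(-1\right) = \frac{905}{2} + 15 \cdot 18 \left(-1\right) = \frac{905}{2} + 270 \left(-1\right) = \frac{905}{2} - 270 = \frac{365}{2}$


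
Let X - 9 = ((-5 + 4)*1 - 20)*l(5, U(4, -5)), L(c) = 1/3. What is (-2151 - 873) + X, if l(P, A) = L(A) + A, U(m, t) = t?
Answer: -2917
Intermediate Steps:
L(c) = 1/3
l(P, A) = 1/3 + A
X = 107 (X = 9 + ((-5 + 4)*1 - 20)*(1/3 - 5) = 9 + (-1*1 - 20)*(-14/3) = 9 + (-1 - 20)*(-14/3) = 9 - 21*(-14/3) = 9 + 98 = 107)
(-2151 - 873) + X = (-2151 - 873) + 107 = -3024 + 107 = -2917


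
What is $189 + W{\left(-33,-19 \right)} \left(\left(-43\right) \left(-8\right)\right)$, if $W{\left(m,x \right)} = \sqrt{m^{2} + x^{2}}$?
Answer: $189 + 1720 \sqrt{58} \approx 13288.0$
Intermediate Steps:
$189 + W{\left(-33,-19 \right)} \left(\left(-43\right) \left(-8\right)\right) = 189 + \sqrt{\left(-33\right)^{2} + \left(-19\right)^{2}} \left(\left(-43\right) \left(-8\right)\right) = 189 + \sqrt{1089 + 361} \cdot 344 = 189 + \sqrt{1450} \cdot 344 = 189 + 5 \sqrt{58} \cdot 344 = 189 + 1720 \sqrt{58}$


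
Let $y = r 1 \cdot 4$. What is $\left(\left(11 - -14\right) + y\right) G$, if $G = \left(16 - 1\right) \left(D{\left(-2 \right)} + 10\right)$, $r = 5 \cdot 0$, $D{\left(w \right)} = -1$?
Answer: $3375$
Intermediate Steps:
$r = 0$
$G = 135$ ($G = \left(16 - 1\right) \left(-1 + 10\right) = 15 \cdot 9 = 135$)
$y = 0$ ($y = 0 \cdot 1 \cdot 4 = 0 \cdot 4 = 0$)
$\left(\left(11 - -14\right) + y\right) G = \left(\left(11 - -14\right) + 0\right) 135 = \left(\left(11 + 14\right) + 0\right) 135 = \left(25 + 0\right) 135 = 25 \cdot 135 = 3375$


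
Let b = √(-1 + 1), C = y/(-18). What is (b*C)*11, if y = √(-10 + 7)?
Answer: 0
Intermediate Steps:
y = I*√3 (y = √(-3) = I*√3 ≈ 1.732*I)
C = -I*√3/18 (C = (I*√3)/(-18) = (I*√3)*(-1/18) = -I*√3/18 ≈ -0.096225*I)
b = 0 (b = √0 = 0)
(b*C)*11 = (0*(-I*√3/18))*11 = 0*11 = 0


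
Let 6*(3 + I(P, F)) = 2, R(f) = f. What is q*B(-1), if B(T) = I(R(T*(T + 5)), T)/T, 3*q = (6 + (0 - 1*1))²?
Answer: 200/9 ≈ 22.222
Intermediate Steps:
q = 25/3 (q = (6 + (0 - 1*1))²/3 = (6 + (0 - 1))²/3 = (6 - 1)²/3 = (⅓)*5² = (⅓)*25 = 25/3 ≈ 8.3333)
I(P, F) = -8/3 (I(P, F) = -3 + (⅙)*2 = -3 + ⅓ = -8/3)
B(T) = -8/(3*T)
q*B(-1) = 25*(-8/3/(-1))/3 = 25*(-8/3*(-1))/3 = (25/3)*(8/3) = 200/9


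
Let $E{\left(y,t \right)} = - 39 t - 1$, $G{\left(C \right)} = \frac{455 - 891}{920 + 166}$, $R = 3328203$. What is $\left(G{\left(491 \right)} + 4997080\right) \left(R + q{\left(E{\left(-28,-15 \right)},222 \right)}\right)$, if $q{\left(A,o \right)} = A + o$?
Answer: $\frac{9032980365765998}{543} \approx 1.6635 \cdot 10^{13}$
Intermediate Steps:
$G{\left(C \right)} = - \frac{218}{543}$ ($G{\left(C \right)} = - \frac{436}{1086} = \left(-436\right) \frac{1}{1086} = - \frac{218}{543}$)
$E{\left(y,t \right)} = -1 - 39 t$
$\left(G{\left(491 \right)} + 4997080\right) \left(R + q{\left(E{\left(-28,-15 \right)},222 \right)}\right) = \left(- \frac{218}{543} + 4997080\right) \left(3328203 + \left(\left(-1 - -585\right) + 222\right)\right) = \frac{2713414222 \left(3328203 + \left(\left(-1 + 585\right) + 222\right)\right)}{543} = \frac{2713414222 \left(3328203 + \left(584 + 222\right)\right)}{543} = \frac{2713414222 \left(3328203 + 806\right)}{543} = \frac{2713414222}{543} \cdot 3329009 = \frac{9032980365765998}{543}$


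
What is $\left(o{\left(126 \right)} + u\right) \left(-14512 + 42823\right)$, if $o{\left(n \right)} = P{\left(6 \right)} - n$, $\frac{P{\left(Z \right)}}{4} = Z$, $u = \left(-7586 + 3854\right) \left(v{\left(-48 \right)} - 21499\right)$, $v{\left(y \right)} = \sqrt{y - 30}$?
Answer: $2271509473626 - 105656652 i \sqrt{78} \approx 2.2715 \cdot 10^{12} - 9.3313 \cdot 10^{8} i$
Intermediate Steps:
$v{\left(y \right)} = \sqrt{-30 + y}$
$u = 80234268 - 3732 i \sqrt{78}$ ($u = \left(-7586 + 3854\right) \left(\sqrt{-30 - 48} - 21499\right) = - 3732 \left(\sqrt{-78} - 21499\right) = - 3732 \left(i \sqrt{78} - 21499\right) = - 3732 \left(-21499 + i \sqrt{78}\right) = 80234268 - 3732 i \sqrt{78} \approx 8.0234 \cdot 10^{7} - 32960.0 i$)
$P{\left(Z \right)} = 4 Z$
$o{\left(n \right)} = 24 - n$ ($o{\left(n \right)} = 4 \cdot 6 - n = 24 - n$)
$\left(o{\left(126 \right)} + u\right) \left(-14512 + 42823\right) = \left(\left(24 - 126\right) + \left(80234268 - 3732 i \sqrt{78}\right)\right) \left(-14512 + 42823\right) = \left(\left(24 - 126\right) + \left(80234268 - 3732 i \sqrt{78}\right)\right) 28311 = \left(-102 + \left(80234268 - 3732 i \sqrt{78}\right)\right) 28311 = \left(80234166 - 3732 i \sqrt{78}\right) 28311 = 2271509473626 - 105656652 i \sqrt{78}$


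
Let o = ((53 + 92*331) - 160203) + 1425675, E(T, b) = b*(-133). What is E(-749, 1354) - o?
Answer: -1476059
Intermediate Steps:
E(T, b) = -133*b
o = 1295977 (o = ((53 + 30452) - 160203) + 1425675 = (30505 - 160203) + 1425675 = -129698 + 1425675 = 1295977)
E(-749, 1354) - o = -133*1354 - 1*1295977 = -180082 - 1295977 = -1476059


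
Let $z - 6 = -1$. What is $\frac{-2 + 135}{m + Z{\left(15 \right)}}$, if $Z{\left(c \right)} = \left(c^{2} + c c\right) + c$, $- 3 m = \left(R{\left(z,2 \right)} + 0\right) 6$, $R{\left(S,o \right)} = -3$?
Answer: $\frac{133}{471} \approx 0.28238$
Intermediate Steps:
$z = 5$ ($z = 6 - 1 = 5$)
$m = 6$ ($m = - \frac{\left(-3 + 0\right) 6}{3} = - \frac{\left(-3\right) 6}{3} = \left(- \frac{1}{3}\right) \left(-18\right) = 6$)
$Z{\left(c \right)} = c + 2 c^{2}$ ($Z{\left(c \right)} = \left(c^{2} + c^{2}\right) + c = 2 c^{2} + c = c + 2 c^{2}$)
$\frac{-2 + 135}{m + Z{\left(15 \right)}} = \frac{-2 + 135}{6 + 15 \left(1 + 2 \cdot 15\right)} = \frac{133}{6 + 15 \left(1 + 30\right)} = \frac{133}{6 + 15 \cdot 31} = \frac{133}{6 + 465} = \frac{133}{471}$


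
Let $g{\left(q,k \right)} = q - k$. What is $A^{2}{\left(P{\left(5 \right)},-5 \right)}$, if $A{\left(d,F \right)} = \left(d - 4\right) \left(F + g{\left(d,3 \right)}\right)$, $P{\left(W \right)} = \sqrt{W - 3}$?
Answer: $1444 - 816 \sqrt{2} \approx 290.0$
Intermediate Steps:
$P{\left(W \right)} = \sqrt{-3 + W}$
$A{\left(d,F \right)} = \left(-4 + d\right) \left(-3 + F + d\right)$ ($A{\left(d,F \right)} = \left(d - 4\right) \left(F + \left(d - 3\right)\right) = \left(-4 + d\right) \left(F + \left(d - 3\right)\right) = \left(-4 + d\right) \left(F + \left(-3 + d\right)\right) = \left(-4 + d\right) \left(-3 + F + d\right)$)
$A^{2}{\left(P{\left(5 \right)},-5 \right)} = \left(12 + \left(\sqrt{-3 + 5}\right)^{2} - 7 \sqrt{-3 + 5} - -20 - 5 \sqrt{-3 + 5}\right)^{2} = \left(12 + \left(\sqrt{2}\right)^{2} - 7 \sqrt{2} + 20 - 5 \sqrt{2}\right)^{2} = \left(12 + 2 - 7 \sqrt{2} + 20 - 5 \sqrt{2}\right)^{2} = \left(34 - 12 \sqrt{2}\right)^{2}$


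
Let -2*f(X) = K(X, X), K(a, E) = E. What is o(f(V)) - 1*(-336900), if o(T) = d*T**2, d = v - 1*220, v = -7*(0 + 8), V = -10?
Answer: 330000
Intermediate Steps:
v = -56 (v = -7*8 = -56)
d = -276 (d = -56 - 1*220 = -56 - 220 = -276)
f(X) = -X/2
o(T) = -276*T**2
o(f(V)) - 1*(-336900) = -276*(-1/2*(-10))**2 - 1*(-336900) = -276*5**2 + 336900 = -276*25 + 336900 = -6900 + 336900 = 330000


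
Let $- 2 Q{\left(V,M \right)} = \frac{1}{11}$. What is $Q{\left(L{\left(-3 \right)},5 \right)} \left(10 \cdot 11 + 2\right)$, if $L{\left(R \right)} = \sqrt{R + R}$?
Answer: $- \frac{56}{11} \approx -5.0909$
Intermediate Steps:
$L{\left(R \right)} = \sqrt{2} \sqrt{R}$ ($L{\left(R \right)} = \sqrt{2 R} = \sqrt{2} \sqrt{R}$)
$Q{\left(V,M \right)} = - \frac{1}{22}$ ($Q{\left(V,M \right)} = - \frac{1}{2 \cdot 11} = \left(- \frac{1}{2}\right) \frac{1}{11} = - \frac{1}{22}$)
$Q{\left(L{\left(-3 \right)},5 \right)} \left(10 \cdot 11 + 2\right) = - \frac{10 \cdot 11 + 2}{22} = - \frac{110 + 2}{22} = \left(- \frac{1}{22}\right) 112 = - \frac{56}{11}$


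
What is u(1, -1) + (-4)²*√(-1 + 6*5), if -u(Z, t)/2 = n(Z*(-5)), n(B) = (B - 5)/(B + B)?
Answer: -2 + 16*√29 ≈ 84.163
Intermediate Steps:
n(B) = (-5 + B)/(2*B) (n(B) = (-5 + B)/((2*B)) = (-5 + B)*(1/(2*B)) = (-5 + B)/(2*B))
u(Z, t) = (-5 - 5*Z)/(5*Z) (u(Z, t) = -(-5 + Z*(-5))/(Z*(-5)) = -(-5 - 5*Z)/((-5*Z)) = -(-1/(5*Z))*(-5 - 5*Z) = -(-1)*(-5 - 5*Z)/(5*Z) = (-5 - 5*Z)/(5*Z))
u(1, -1) + (-4)²*√(-1 + 6*5) = (-1 - 1*1)/1 + (-4)²*√(-1 + 6*5) = 1*(-1 - 1) + 16*√(-1 + 30) = 1*(-2) + 16*√29 = -2 + 16*√29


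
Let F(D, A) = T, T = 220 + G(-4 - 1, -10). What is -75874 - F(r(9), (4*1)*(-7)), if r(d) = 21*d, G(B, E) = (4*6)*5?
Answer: -76214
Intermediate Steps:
G(B, E) = 120 (G(B, E) = 24*5 = 120)
T = 340 (T = 220 + 120 = 340)
F(D, A) = 340
-75874 - F(r(9), (4*1)*(-7)) = -75874 - 1*340 = -75874 - 340 = -76214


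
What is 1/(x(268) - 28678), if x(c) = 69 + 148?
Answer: -1/28461 ≈ -3.5136e-5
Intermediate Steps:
x(c) = 217
1/(x(268) - 28678) = 1/(217 - 28678) = 1/(-28461) = -1/28461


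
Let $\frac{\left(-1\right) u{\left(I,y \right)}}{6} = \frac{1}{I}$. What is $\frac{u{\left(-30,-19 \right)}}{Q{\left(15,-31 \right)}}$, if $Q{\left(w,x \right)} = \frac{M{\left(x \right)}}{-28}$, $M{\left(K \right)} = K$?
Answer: $\frac{28}{155} \approx 0.18065$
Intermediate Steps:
$u{\left(I,y \right)} = - \frac{6}{I}$
$Q{\left(w,x \right)} = - \frac{x}{28}$ ($Q{\left(w,x \right)} = \frac{x}{-28} = x \left(- \frac{1}{28}\right) = - \frac{x}{28}$)
$\frac{u{\left(-30,-19 \right)}}{Q{\left(15,-31 \right)}} = \frac{\left(-6\right) \frac{1}{-30}}{\left(- \frac{1}{28}\right) \left(-31\right)} = \frac{\left(-6\right) \left(- \frac{1}{30}\right)}{\frac{31}{28}} = \frac{1}{5} \cdot \frac{28}{31} = \frac{28}{155}$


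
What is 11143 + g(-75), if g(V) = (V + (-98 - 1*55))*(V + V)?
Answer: 45343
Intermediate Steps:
g(V) = 2*V*(-153 + V) (g(V) = (V + (-98 - 55))*(2*V) = (V - 153)*(2*V) = (-153 + V)*(2*V) = 2*V*(-153 + V))
11143 + g(-75) = 11143 + 2*(-75)*(-153 - 75) = 11143 + 2*(-75)*(-228) = 11143 + 34200 = 45343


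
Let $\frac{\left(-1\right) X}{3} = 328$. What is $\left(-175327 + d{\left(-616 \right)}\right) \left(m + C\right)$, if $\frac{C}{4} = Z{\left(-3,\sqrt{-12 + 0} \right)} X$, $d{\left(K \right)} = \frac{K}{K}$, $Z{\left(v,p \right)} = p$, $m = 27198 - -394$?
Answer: $-4837594992 + 1380166272 i \sqrt{3} \approx -4.8376 \cdot 10^{9} + 2.3905 \cdot 10^{9} i$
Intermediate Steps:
$m = 27592$ ($m = 27198 + 394 = 27592$)
$X = -984$ ($X = \left(-3\right) 328 = -984$)
$d{\left(K \right)} = 1$
$C = - 7872 i \sqrt{3}$ ($C = 4 \sqrt{-12 + 0} \left(-984\right) = 4 \sqrt{-12} \left(-984\right) = 4 \cdot 2 i \sqrt{3} \left(-984\right) = 4 \left(- 1968 i \sqrt{3}\right) = - 7872 i \sqrt{3} \approx - 13635.0 i$)
$\left(-175327 + d{\left(-616 \right)}\right) \left(m + C\right) = \left(-175327 + 1\right) \left(27592 - 7872 i \sqrt{3}\right) = - 175326 \left(27592 - 7872 i \sqrt{3}\right) = -4837594992 + 1380166272 i \sqrt{3}$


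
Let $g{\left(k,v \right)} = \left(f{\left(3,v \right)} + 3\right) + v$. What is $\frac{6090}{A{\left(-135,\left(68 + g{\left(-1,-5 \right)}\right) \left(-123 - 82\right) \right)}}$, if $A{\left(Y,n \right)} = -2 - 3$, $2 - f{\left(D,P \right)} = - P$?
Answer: $-1218$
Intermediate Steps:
$f{\left(D,P \right)} = 2 + P$ ($f{\left(D,P \right)} = 2 - - P = 2 + P$)
$g{\left(k,v \right)} = 5 + 2 v$ ($g{\left(k,v \right)} = \left(\left(2 + v\right) + 3\right) + v = \left(5 + v\right) + v = 5 + 2 v$)
$A{\left(Y,n \right)} = -5$ ($A{\left(Y,n \right)} = -2 - 3 = -5$)
$\frac{6090}{A{\left(-135,\left(68 + g{\left(-1,-5 \right)}\right) \left(-123 - 82\right) \right)}} = \frac{6090}{-5} = 6090 \left(- \frac{1}{5}\right) = -1218$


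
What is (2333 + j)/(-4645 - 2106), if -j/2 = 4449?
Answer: 6565/6751 ≈ 0.97245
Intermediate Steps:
j = -8898 (j = -2*4449 = -8898)
(2333 + j)/(-4645 - 2106) = (2333 - 8898)/(-4645 - 2106) = -6565/(-6751) = -6565*(-1/6751) = 6565/6751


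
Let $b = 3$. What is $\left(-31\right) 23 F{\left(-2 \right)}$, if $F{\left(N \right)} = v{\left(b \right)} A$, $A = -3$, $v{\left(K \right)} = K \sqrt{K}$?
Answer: $6417 \sqrt{3} \approx 11115.0$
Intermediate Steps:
$v{\left(K \right)} = K^{\frac{3}{2}}$
$F{\left(N \right)} = - 9 \sqrt{3}$ ($F{\left(N \right)} = 3^{\frac{3}{2}} \left(-3\right) = 3 \sqrt{3} \left(-3\right) = - 9 \sqrt{3}$)
$\left(-31\right) 23 F{\left(-2 \right)} = \left(-31\right) 23 \left(- 9 \sqrt{3}\right) = - 713 \left(- 9 \sqrt{3}\right) = 6417 \sqrt{3}$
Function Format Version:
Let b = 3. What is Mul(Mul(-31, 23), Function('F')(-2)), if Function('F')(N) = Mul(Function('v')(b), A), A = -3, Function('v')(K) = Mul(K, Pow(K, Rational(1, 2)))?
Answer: Mul(6417, Pow(3, Rational(1, 2))) ≈ 11115.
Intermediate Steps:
Function('v')(K) = Pow(K, Rational(3, 2))
Function('F')(N) = Mul(-9, Pow(3, Rational(1, 2))) (Function('F')(N) = Mul(Pow(3, Rational(3, 2)), -3) = Mul(Mul(3, Pow(3, Rational(1, 2))), -3) = Mul(-9, Pow(3, Rational(1, 2))))
Mul(Mul(-31, 23), Function('F')(-2)) = Mul(Mul(-31, 23), Mul(-9, Pow(3, Rational(1, 2)))) = Mul(-713, Mul(-9, Pow(3, Rational(1, 2)))) = Mul(6417, Pow(3, Rational(1, 2)))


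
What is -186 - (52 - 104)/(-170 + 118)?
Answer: -187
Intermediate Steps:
-186 - (52 - 104)/(-170 + 118) = -186 - (-52)/(-52) = -186 - (-52)*(-1)/52 = -186 - 1*1 = -186 - 1 = -187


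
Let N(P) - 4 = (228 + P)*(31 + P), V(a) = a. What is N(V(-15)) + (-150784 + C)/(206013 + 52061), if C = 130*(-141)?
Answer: 440189687/129037 ≈ 3411.3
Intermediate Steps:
C = -18330
N(P) = 4 + (31 + P)*(228 + P) (N(P) = 4 + (228 + P)*(31 + P) = 4 + (31 + P)*(228 + P))
N(V(-15)) + (-150784 + C)/(206013 + 52061) = (7072 + (-15)**2 + 259*(-15)) + (-150784 - 18330)/(206013 + 52061) = (7072 + 225 - 3885) - 169114/258074 = 3412 - 169114*1/258074 = 3412 - 84557/129037 = 440189687/129037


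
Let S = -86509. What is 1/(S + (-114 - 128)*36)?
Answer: -1/95221 ≈ -1.0502e-5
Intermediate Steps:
1/(S + (-114 - 128)*36) = 1/(-86509 + (-114 - 128)*36) = 1/(-86509 - 242*36) = 1/(-86509 - 8712) = 1/(-95221) = -1/95221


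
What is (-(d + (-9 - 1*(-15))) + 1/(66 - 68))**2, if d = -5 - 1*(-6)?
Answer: 225/4 ≈ 56.250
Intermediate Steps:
d = 1 (d = -5 + 6 = 1)
(-(d + (-9 - 1*(-15))) + 1/(66 - 68))**2 = (-(1 + (-9 - 1*(-15))) + 1/(66 - 68))**2 = (-(1 + (-9 + 15)) + 1/(-2))**2 = (-(1 + 6) - 1/2)**2 = (-1*7 - 1/2)**2 = (-7 - 1/2)**2 = (-15/2)**2 = 225/4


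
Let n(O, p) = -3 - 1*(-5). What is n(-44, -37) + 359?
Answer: 361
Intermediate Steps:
n(O, p) = 2 (n(O, p) = -3 + 5 = 2)
n(-44, -37) + 359 = 2 + 359 = 361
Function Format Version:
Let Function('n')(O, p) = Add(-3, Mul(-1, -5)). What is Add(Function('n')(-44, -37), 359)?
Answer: 361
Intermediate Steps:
Function('n')(O, p) = 2 (Function('n')(O, p) = Add(-3, 5) = 2)
Add(Function('n')(-44, -37), 359) = Add(2, 359) = 361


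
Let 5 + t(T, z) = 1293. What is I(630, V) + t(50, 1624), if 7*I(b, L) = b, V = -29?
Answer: 1378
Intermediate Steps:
I(b, L) = b/7
t(T, z) = 1288 (t(T, z) = -5 + 1293 = 1288)
I(630, V) + t(50, 1624) = (⅐)*630 + 1288 = 90 + 1288 = 1378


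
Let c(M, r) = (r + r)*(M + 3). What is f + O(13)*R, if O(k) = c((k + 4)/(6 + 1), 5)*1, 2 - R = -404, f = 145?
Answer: 22185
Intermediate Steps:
c(M, r) = 2*r*(3 + M) (c(M, r) = (2*r)*(3 + M) = 2*r*(3 + M))
R = 406 (R = 2 - 1*(-404) = 2 + 404 = 406)
O(k) = 250/7 + 10*k/7 (O(k) = (2*5*(3 + (k + 4)/(6 + 1)))*1 = (2*5*(3 + (4 + k)/7))*1 = (2*5*(3 + (4 + k)*(⅐)))*1 = (2*5*(3 + (4/7 + k/7)))*1 = (2*5*(25/7 + k/7))*1 = (250/7 + 10*k/7)*1 = 250/7 + 10*k/7)
f + O(13)*R = 145 + (250/7 + (10/7)*13)*406 = 145 + (250/7 + 130/7)*406 = 145 + (380/7)*406 = 145 + 22040 = 22185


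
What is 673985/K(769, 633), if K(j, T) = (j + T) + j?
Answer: 51845/167 ≈ 310.45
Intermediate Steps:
K(j, T) = T + 2*j (K(j, T) = (T + j) + j = T + 2*j)
673985/K(769, 633) = 673985/(633 + 2*769) = 673985/(633 + 1538) = 673985/2171 = 673985*(1/2171) = 51845/167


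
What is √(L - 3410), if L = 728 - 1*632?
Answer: I*√3314 ≈ 57.567*I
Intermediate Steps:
L = 96 (L = 728 - 632 = 96)
√(L - 3410) = √(96 - 3410) = √(-3314) = I*√3314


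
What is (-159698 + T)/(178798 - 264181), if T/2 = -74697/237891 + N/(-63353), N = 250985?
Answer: 802318255869802/428938819673103 ≈ 1.8705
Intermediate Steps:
T = -42959567784/5023702841 (T = 2*(-74697/237891 + 250985/(-63353)) = 2*(-74697*1/237891 + 250985*(-1/63353)) = 2*(-24899/79297 - 250985/63353) = 2*(-21479783892/5023702841) = -42959567784/5023702841 ≈ -8.5514)
(-159698 + T)/(178798 - 264181) = (-159698 - 42959567784/5023702841)/(178798 - 264181) = -802318255869802/5023702841/(-85383) = -802318255869802/5023702841*(-1/85383) = 802318255869802/428938819673103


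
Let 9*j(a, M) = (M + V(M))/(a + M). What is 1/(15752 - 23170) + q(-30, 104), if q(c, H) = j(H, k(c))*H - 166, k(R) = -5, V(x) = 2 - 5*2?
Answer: -1107196735/6609438 ≈ -167.52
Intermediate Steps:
V(x) = -8 (V(x) = 2 - 10 = -8)
j(a, M) = (-8 + M)/(9*(M + a)) (j(a, M) = ((M - 8)/(a + M))/9 = ((-8 + M)/(M + a))/9 = (-8 + M)/(9*(M + a)))
q(c, H) = -166 - 13*H/(9*(-5 + H)) (q(c, H) = ((-8 - 5)/(9*(-5 + H)))*H - 166 = ((⅑)*(-13)/(-5 + H))*H - 166 = (-13/(9*(-5 + H)))*H - 166 = -13*H/(9*(-5 + H)) - 166 = -166 - 13*H/(9*(-5 + H)))
1/(15752 - 23170) + q(-30, 104) = 1/(15752 - 23170) + (7470 - 1507*104)/(9*(-5 + 104)) = 1/(-7418) + (⅑)*(7470 - 156728)/99 = -1/7418 + (⅑)*(1/99)*(-149258) = -1/7418 - 149258/891 = -1107196735/6609438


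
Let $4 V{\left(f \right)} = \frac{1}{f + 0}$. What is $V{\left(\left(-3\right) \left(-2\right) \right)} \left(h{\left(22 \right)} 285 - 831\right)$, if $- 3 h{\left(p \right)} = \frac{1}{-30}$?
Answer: $- \frac{4967}{144} \approx -34.493$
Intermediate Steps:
$h{\left(p \right)} = \frac{1}{90}$ ($h{\left(p \right)} = - \frac{1}{3 \left(-30\right)} = \left(- \frac{1}{3}\right) \left(- \frac{1}{30}\right) = \frac{1}{90}$)
$V{\left(f \right)} = \frac{1}{4 f}$ ($V{\left(f \right)} = \frac{1}{4 \left(f + 0\right)} = \frac{1}{4 f}$)
$V{\left(\left(-3\right) \left(-2\right) \right)} \left(h{\left(22 \right)} 285 - 831\right) = \frac{1}{4 \left(\left(-3\right) \left(-2\right)\right)} \left(\frac{1}{90} \cdot 285 - 831\right) = \frac{1}{4 \cdot 6} \left(\frac{19}{6} - 831\right) = \frac{1}{4} \cdot \frac{1}{6} \left(- \frac{4967}{6}\right) = \frac{1}{24} \left(- \frac{4967}{6}\right) = - \frac{4967}{144}$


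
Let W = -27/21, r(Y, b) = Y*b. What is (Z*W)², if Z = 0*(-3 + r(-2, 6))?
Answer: 0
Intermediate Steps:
W = -9/7 (W = -27*1/21 = -9/7 ≈ -1.2857)
Z = 0 (Z = 0*(-3 - 2*6) = 0*(-3 - 12) = 0*(-15) = 0)
(Z*W)² = (0*(-9/7))² = 0² = 0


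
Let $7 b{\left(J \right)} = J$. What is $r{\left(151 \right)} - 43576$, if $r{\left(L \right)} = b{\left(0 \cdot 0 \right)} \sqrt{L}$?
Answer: $-43576$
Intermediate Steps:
$b{\left(J \right)} = \frac{J}{7}$
$r{\left(L \right)} = 0$ ($r{\left(L \right)} = \frac{0 \cdot 0}{7} \sqrt{L} = \frac{1}{7} \cdot 0 \sqrt{L} = 0 \sqrt{L} = 0$)
$r{\left(151 \right)} - 43576 = 0 - 43576 = -43576$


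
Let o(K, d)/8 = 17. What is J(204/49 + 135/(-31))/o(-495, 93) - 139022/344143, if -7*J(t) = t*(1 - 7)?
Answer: -100819459807/248830531292 ≈ -0.40517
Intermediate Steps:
o(K, d) = 136 (o(K, d) = 8*17 = 136)
J(t) = 6*t/7 (J(t) = -t*(1 - 7)/7 = -t*(-6)/7 = -(-6)*t/7 = 6*t/7)
J(204/49 + 135/(-31))/o(-495, 93) - 139022/344143 = (6*(204/49 + 135/(-31))/7)/136 - 139022/344143 = (6*(204*(1/49) + 135*(-1/31))/7)*(1/136) - 139022*1/344143 = (6*(204/49 - 135/31)/7)*(1/136) - 139022/344143 = ((6/7)*(-291/1519))*(1/136) - 139022/344143 = -1746/10633*1/136 - 139022/344143 = -873/723044 - 139022/344143 = -100819459807/248830531292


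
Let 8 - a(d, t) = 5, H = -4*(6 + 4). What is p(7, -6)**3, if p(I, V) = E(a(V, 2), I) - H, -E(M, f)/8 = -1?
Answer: 110592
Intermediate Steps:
H = -40 (H = -4*10 = -40)
a(d, t) = 3 (a(d, t) = 8 - 1*5 = 8 - 5 = 3)
E(M, f) = 8 (E(M, f) = -8*(-1) = 8)
p(I, V) = 48 (p(I, V) = 8 - 1*(-40) = 8 + 40 = 48)
p(7, -6)**3 = 48**3 = 110592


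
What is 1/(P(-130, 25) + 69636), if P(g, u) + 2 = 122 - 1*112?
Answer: 1/69644 ≈ 1.4359e-5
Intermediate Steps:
P(g, u) = 8 (P(g, u) = -2 + (122 - 1*112) = -2 + (122 - 112) = -2 + 10 = 8)
1/(P(-130, 25) + 69636) = 1/(8 + 69636) = 1/69644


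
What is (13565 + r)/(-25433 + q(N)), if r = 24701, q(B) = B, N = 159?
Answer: -19133/12637 ≈ -1.5140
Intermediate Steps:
(13565 + r)/(-25433 + q(N)) = (13565 + 24701)/(-25433 + 159) = 38266/(-25274) = 38266*(-1/25274) = -19133/12637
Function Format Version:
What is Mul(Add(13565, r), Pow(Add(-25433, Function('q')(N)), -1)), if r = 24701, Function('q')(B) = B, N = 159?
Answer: Rational(-19133, 12637) ≈ -1.5140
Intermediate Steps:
Mul(Add(13565, r), Pow(Add(-25433, Function('q')(N)), -1)) = Mul(Add(13565, 24701), Pow(Add(-25433, 159), -1)) = Mul(38266, Pow(-25274, -1)) = Mul(38266, Rational(-1, 25274)) = Rational(-19133, 12637)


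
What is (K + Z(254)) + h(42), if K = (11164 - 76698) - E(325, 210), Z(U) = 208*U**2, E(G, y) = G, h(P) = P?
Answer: 13353511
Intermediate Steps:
K = -65859 (K = (11164 - 76698) - 1*325 = -65534 - 325 = -65859)
(K + Z(254)) + h(42) = (-65859 + 208*254**2) + 42 = (-65859 + 208*64516) + 42 = (-65859 + 13419328) + 42 = 13353469 + 42 = 13353511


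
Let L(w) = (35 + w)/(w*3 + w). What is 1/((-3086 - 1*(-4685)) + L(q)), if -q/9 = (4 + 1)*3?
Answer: 27/43178 ≈ 0.00062532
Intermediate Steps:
q = -135 (q = -9*(4 + 1)*3 = -45*3 = -9*15 = -135)
L(w) = (35 + w)/(4*w) (L(w) = (35 + w)/(3*w + w) = (35 + w)/((4*w)) = (35 + w)*(1/(4*w)) = (35 + w)/(4*w))
1/((-3086 - 1*(-4685)) + L(q)) = 1/((-3086 - 1*(-4685)) + (¼)*(35 - 135)/(-135)) = 1/((-3086 + 4685) + (¼)*(-1/135)*(-100)) = 1/(1599 + 5/27) = 1/(43178/27) = 27/43178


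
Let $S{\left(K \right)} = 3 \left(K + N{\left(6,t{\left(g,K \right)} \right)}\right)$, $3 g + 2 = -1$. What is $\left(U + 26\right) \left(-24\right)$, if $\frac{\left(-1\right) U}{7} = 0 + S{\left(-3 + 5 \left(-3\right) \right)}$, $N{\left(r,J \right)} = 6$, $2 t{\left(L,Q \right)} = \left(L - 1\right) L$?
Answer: $-6672$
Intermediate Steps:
$g = -1$ ($g = - \frac{2}{3} + \frac{1}{3} \left(-1\right) = - \frac{2}{3} - \frac{1}{3} = -1$)
$t{\left(L,Q \right)} = \frac{L \left(-1 + L\right)}{2}$ ($t{\left(L,Q \right)} = \frac{\left(L - 1\right) L}{2} = \frac{\left(-1 + L\right) L}{2} = \frac{L \left(-1 + L\right)}{2}$)
$S{\left(K \right)} = 18 + 3 K$ ($S{\left(K \right)} = 3 \left(K + 6\right) = 3 \left(6 + K\right) = 18 + 3 K$)
$U = 252$ ($U = - 7 \left(0 + \left(18 + 3 \left(-3 + 5 \left(-3\right)\right)\right)\right) = - 7 \left(0 + \left(18 + 3 \left(-3 - 15\right)\right)\right) = - 7 \left(0 + \left(18 + 3 \left(-18\right)\right)\right) = - 7 \left(0 + \left(18 - 54\right)\right) = - 7 \left(0 - 36\right) = \left(-7\right) \left(-36\right) = 252$)
$\left(U + 26\right) \left(-24\right) = \left(252 + 26\right) \left(-24\right) = 278 \left(-24\right) = -6672$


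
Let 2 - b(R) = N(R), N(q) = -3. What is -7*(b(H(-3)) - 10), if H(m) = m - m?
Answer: 35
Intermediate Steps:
H(m) = 0
b(R) = 5 (b(R) = 2 - 1*(-3) = 2 + 3 = 5)
-7*(b(H(-3)) - 10) = -7*(5 - 10) = -7*(-5) = 35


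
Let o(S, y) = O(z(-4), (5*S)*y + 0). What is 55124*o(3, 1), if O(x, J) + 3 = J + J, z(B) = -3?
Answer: 1488348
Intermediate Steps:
O(x, J) = -3 + 2*J (O(x, J) = -3 + (J + J) = -3 + 2*J)
o(S, y) = -3 + 10*S*y (o(S, y) = -3 + 2*((5*S)*y + 0) = -3 + 2*(5*S*y + 0) = -3 + 2*(5*S*y) = -3 + 10*S*y)
55124*o(3, 1) = 55124*(-3 + 10*3*1) = 55124*(-3 + 30) = 55124*27 = 1488348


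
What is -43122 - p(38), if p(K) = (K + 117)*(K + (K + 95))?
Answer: -69627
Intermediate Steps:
p(K) = (95 + 2*K)*(117 + K) (p(K) = (117 + K)*(K + (95 + K)) = (117 + K)*(95 + 2*K) = (95 + 2*K)*(117 + K))
-43122 - p(38) = -43122 - (11115 + 2*38**2 + 329*38) = -43122 - (11115 + 2*1444 + 12502) = -43122 - (11115 + 2888 + 12502) = -43122 - 1*26505 = -43122 - 26505 = -69627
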